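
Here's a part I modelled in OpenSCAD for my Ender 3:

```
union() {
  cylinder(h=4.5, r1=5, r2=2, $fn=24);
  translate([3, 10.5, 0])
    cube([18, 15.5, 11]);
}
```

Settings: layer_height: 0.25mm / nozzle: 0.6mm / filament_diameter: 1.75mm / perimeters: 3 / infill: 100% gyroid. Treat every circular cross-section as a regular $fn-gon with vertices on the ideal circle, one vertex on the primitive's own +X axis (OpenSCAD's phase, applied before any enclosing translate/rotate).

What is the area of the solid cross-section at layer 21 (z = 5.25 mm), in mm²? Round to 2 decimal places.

279.00 mm²

At z = 5.25 mm: the cone does not reach this height (z outside [0, 4.5]); the 18×15.5 cube at (3, 10.5) contributes its full rectangle (area 279.00 mm²); Taking the union: only the 18×15.5 cube at (3, 10.5) is present, so the union is just that shape — area = 279.00 mm². Overall, the cross-section is a single solid region. Net area = 279.00 mm².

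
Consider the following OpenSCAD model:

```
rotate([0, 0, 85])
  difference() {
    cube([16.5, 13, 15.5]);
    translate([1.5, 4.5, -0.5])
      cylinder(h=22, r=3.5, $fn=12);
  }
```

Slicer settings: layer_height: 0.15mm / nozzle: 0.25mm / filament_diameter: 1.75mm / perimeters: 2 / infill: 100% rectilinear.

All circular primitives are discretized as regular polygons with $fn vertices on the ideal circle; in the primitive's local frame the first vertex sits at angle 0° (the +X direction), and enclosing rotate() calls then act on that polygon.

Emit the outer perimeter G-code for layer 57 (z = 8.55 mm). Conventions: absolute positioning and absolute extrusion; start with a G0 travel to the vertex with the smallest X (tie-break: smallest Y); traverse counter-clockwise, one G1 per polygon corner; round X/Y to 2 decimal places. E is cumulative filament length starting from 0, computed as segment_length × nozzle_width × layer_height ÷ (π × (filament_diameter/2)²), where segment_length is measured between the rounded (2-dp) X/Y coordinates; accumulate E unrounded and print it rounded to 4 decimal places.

G0 X-12.95 Y1.13 Z8.55
G1 X-7.57 Y0.66 E0.0842
G1 X-7.84 Y2.19 E0.1084
G1 X-7.22 Y3.89 E0.1366
G1 X-5.83 Y5.06 E0.1650
G1 X-4.05 Y5.37 E0.1931
G1 X-2.34 Y4.75 E0.2215
G1 X-1.18 Y3.37 E0.2496
G1 X-0.87 Y1.58 E0.2779
G1 X-1.40 Y0.12 E0.3021
G1 X0.00 Y0.00 E0.3240
G1 X1.44 Y16.44 E0.5813
G1 X-11.51 Y17.57 E0.7840
G1 X-12.95 Y1.13 E1.0413

At z = 8.55 mm: the cube (footprint 16.5×13) is included at this height; the cylinder at (1.5, 4.5): section is a regular 12-gon, circumradius r=3.5; After the difference (first − rest): starting from the 16.5×13 cube, the r=3.5 cylinder at (1.5, 4.5) partially overlaps it — only the 28.27 mm² overlap (of its 36.75 mm²) is removed, clipping the outline — 1 connected region; (rotated 85° about Z; rotation is an isometry so areas/perimeters/island counts are preserved). The outline is a single polygon with 13 vertices. Extrusion per mm of travel: 0.25 × 0.15 / (π × 0.875²) = 0.015591. Accumulating E over each segment gives final E = 1.0413.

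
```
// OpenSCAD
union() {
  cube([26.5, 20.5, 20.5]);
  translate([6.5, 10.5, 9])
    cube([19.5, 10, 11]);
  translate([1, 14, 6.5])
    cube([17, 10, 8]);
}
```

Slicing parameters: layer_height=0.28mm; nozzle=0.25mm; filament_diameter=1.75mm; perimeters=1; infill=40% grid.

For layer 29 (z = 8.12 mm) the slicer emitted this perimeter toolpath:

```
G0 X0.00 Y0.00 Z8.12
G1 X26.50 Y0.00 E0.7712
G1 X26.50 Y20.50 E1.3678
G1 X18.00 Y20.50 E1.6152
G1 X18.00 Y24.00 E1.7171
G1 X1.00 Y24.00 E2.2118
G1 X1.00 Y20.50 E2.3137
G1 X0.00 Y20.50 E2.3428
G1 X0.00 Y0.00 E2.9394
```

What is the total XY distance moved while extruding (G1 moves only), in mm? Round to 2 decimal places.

101.00 mm

Sum the Euclidean lengths of each G1 segment: total = 101.00 mm.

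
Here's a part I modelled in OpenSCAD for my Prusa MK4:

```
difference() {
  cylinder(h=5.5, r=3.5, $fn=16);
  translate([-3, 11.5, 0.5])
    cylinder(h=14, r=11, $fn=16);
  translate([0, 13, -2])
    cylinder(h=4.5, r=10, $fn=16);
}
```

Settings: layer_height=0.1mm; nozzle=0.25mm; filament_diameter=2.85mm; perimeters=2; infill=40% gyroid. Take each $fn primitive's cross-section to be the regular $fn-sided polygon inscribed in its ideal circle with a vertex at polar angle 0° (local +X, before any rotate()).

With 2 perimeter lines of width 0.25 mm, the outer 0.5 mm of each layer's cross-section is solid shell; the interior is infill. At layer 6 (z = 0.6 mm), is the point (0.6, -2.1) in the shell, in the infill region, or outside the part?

At z = 0.6 mm: the cylinder: section is a regular 16-gon, circumradius r=3.5; the cylinder at (-3, 11.5): section is a regular 16-gon, circumradius r=11; the r=10 cylinder at (0, 13) contributes a regular 16-gon of circumradius 10; Subtracting the remaining from the first: starting from the r=3.5 cylinder, the r=11 cylinder at (-3, 11.5) partially overlaps it — only the 10.81 mm² overlap (of its 370.44 mm²) is removed, clipping the outline; the r=10 cylinder at (0, 13) misses the remaining region (no effect) — 1 connected region. Overall, the cross-section is a single solid region. The nearest boundary edge runs (1.34, -3.23)→(-0.00, -3.50); distance from the point to it = 1.26 mm. The point is inside the cross-section and 1.26 mm from the nearest boundary — more than the 0.5 mm shell width (2 × 0.25), so it's in the infill interior.

infill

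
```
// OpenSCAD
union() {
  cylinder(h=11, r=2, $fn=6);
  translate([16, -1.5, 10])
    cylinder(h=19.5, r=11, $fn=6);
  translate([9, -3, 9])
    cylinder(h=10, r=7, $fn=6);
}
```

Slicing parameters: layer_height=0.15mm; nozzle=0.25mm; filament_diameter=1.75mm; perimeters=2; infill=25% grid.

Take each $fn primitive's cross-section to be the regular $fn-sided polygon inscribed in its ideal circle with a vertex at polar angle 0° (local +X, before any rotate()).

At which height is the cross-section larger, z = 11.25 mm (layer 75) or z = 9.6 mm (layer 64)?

Layer 75 (z = 11.25): the cylinder is absent (z outside [0, 11]); the cylinder at (16, -1.5): section is a regular 6-gon, circumradius r=11 (area = (6/2)·11.000²·sin(360°/6) = 314.37 mm²); the r=7 cylinder at (9, -3) contributes a regular 6-gon of circumradius 7 (area = (6/2)·7.000²·sin(360°/6) = 127.31 mm²); Merging all regions: the regions partially overlap — summed areas 441.67 mm² minus the doubly-counted overlap 89.63 mm² gives 352.04 mm² — area = 352.04 mm². So its area = 352.04 mm². Layer 64 (z = 9.6): the r=2 cylinder contributes a regular 6-gon of circumradius 2 (area = (6/2)·2.000²·sin(360°/6) = 10.39 mm²); the cylinder at (16, -1.5) is not intersected at this z (z outside [10, 29.5]); the cylinder at (9, -3): section is a regular 6-gon, circumradius r=7 (area = (6/2)·7.000²·sin(360°/6) = 127.31 mm²); Taking the union: the 2 present regions are separate (no shared area or edge), so areas and boundary lengths simply add and each stays a separate island — area = 137.70 mm². So its area = 137.70 mm². Layer 75 is larger (352.04 vs 137.70 mm²).

layer 75 (z = 11.25 mm)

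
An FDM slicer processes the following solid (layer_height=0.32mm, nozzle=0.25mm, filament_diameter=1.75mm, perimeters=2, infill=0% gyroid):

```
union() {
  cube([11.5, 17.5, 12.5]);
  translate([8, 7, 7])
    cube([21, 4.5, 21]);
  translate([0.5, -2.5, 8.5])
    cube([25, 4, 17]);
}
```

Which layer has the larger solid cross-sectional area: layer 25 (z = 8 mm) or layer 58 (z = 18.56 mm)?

layer 25 (z = 8 mm)

Layer 25 (z = 8): the cube (footprint 11.5×17.5) is included at this height (area 201.25 mm²); the cube at (8, 7) (footprint 21×4.5) is included at this height (area 94.50 mm²); the cube at (0.5, -2.5) is not intersected at this z (z outside [8.5, 25.5]); Taking the union: the regions partially overlap — summed areas 295.75 mm² minus the doubly-counted overlap 15.75 mm² gives 280.00 mm² — area = 280.00 mm². So its area = 280.00 mm². Layer 58 (z = 18.56): the cube is absent (z outside [0, 12.5]); the 21×4.5 cube at (8, 7) contributes its full rectangle (area 94.50 mm²); the 25×4 cube at (0.5, -2.5) contributes its full rectangle (area 100.00 mm²); Merging all regions: the 2 present regions are separate (no shared area or edge), so areas and boundary lengths simply add and each stays a separate island — area = 194.50 mm². So its area = 194.50 mm². Layer 25 is larger (280.00 vs 194.50 mm²).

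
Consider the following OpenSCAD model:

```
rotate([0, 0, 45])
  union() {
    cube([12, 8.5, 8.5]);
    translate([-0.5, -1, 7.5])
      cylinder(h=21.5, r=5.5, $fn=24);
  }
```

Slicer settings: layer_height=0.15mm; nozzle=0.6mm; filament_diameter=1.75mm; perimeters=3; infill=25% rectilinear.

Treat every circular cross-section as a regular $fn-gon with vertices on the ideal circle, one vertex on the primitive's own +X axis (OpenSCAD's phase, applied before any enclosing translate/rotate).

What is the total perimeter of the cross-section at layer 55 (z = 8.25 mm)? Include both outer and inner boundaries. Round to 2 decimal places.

At z = 8.25 mm: the cube (footprint 12×8.5) is included at this height (perimeter 41.00 mm); the r=5.5 cylinder at (-0.5, -1) contributes a regular 24-gon of circumradius 5.5 (perimeter = 2·24·5.500·sin(180°/24) = 34.46 mm); Merging all regions: the regions partially overlap (shared area 15.82 mm²), so the edge portions inside another operand are dropped and the merged outline is re-measured after clipping — boundary = 59.05 mm; (whole slice rotated 45° about Z — lengths, areas and connectivity unchanged). Overall, the cross-section is a single solid region. Total boundary length (outer) = 59.05 mm.

59.05 mm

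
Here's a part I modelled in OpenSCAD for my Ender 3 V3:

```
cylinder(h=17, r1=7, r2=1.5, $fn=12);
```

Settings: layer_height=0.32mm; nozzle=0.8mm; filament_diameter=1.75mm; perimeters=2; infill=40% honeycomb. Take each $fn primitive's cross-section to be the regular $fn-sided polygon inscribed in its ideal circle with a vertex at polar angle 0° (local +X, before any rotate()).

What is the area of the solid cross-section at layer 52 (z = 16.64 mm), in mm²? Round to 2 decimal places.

7.84 mm²

At z = 16.64 mm: the cone (r1=7→r2=1.5) has section circumradius 1.616 here — a regular 12-gon (area = (12/2)·1.616²·sin(360°/12) = 7.84 mm²). Overall, the cross-section is a single solid region. Net area = 7.84 mm².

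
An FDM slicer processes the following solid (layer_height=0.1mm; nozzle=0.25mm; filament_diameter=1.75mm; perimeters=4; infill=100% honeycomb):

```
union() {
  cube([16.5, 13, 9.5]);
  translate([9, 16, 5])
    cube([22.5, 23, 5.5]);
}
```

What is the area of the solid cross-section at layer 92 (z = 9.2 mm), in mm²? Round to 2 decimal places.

732.00 mm²

At z = 9.2 mm: the 16.5×13 cube contributes its full rectangle (area 214.50 mm²); the 22.5×23 cube at (9, 16) contributes its full rectangle (area 517.50 mm²); Merging all regions: the 2 present regions are separate (no shared area or edge), so areas and boundary lengths simply add and each stays a separate island — area = 732.00 mm². Overall, the cross-section has 2 separate islands. Net area = 732.00 mm².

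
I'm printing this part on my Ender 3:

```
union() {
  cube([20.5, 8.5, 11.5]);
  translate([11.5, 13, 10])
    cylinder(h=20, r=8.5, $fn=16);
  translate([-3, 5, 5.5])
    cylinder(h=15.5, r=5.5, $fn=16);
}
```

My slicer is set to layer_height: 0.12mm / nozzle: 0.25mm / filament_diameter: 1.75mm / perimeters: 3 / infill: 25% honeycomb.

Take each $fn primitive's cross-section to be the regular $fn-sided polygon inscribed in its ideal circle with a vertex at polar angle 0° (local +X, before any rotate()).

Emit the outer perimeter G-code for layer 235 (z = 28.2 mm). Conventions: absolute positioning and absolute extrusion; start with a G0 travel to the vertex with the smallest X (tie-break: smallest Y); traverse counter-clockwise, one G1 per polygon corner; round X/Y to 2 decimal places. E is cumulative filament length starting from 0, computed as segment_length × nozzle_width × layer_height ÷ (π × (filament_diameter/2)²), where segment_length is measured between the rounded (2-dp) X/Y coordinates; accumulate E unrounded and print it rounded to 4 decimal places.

At z = 28.2 mm: the cube is not intersected at this z (z outside [0, 11.5]); the r=8.5 cylinder at (11.5, 13) contributes a regular 16-gon of circumradius 8.5; the cylinder at (-3, 5) is not intersected at this z (z outside [5.5, 21]); Taking the union: only the r=8.5 cylinder at (11.5, 13) is present, so the union is just that shape — 1 connected region. The outline is a single polygon with 16 vertices. Extrusion per mm of travel: 0.25 × 0.12 / (π × 0.875²) = 0.012473. Accumulating E over each segment gives final E = 0.6617.

G0 X3.00 Y13.00 Z28.20
G1 X3.65 Y9.75 E0.0413
G1 X5.49 Y6.99 E0.0827
G1 X8.25 Y5.15 E0.1241
G1 X11.50 Y4.50 E0.1654
G1 X14.75 Y5.15 E0.2068
G1 X17.51 Y6.99 E0.2481
G1 X19.35 Y9.75 E0.2895
G1 X20.00 Y13.00 E0.3308
G1 X19.35 Y16.25 E0.3722
G1 X17.51 Y19.01 E0.4136
G1 X14.75 Y20.85 E0.4549
G1 X11.50 Y21.50 E0.4963
G1 X8.25 Y20.85 E0.5376
G1 X5.49 Y19.01 E0.5790
G1 X3.65 Y16.25 E0.6204
G1 X3.00 Y13.00 E0.6617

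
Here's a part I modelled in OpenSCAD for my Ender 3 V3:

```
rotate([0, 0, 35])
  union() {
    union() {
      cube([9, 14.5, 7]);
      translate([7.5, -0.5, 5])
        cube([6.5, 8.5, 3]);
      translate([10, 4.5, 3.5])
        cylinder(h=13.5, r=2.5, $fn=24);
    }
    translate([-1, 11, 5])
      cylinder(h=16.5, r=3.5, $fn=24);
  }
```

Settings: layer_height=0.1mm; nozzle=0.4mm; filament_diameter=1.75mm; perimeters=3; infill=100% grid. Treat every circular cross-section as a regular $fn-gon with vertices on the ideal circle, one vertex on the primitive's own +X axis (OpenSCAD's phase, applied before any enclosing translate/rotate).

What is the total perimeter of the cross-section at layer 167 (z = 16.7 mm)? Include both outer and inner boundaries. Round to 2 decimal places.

37.59 mm

At z = 16.7 mm: the cube does not reach this height (z outside [0, 7]); the cube at (7.5, -0.5) does not reach this height (z outside [5, 8]); the r=2.5 cylinder at (10, 4.5) gives a regular 24-gon of circumradius 2.5 (constant along its height) (perimeter = 2·24·2.500·sin(180°/24) = 15.66 mm); Merging all regions: only the r=2.5 cylinder at (10, 4.5) is present, so the union is just that shape — boundary = 15.66 mm; the r=3.5 cylinder at (-1, 11) gives a regular 24-gon of circumradius 3.5 (constant along its height) (perimeter = 2·24·3.500·sin(180°/24) = 21.93 mm); Taking the union: the 2 present regions are separate (no shared area or edge), so areas and boundary lengths simply add and each stays a separate island — boundary = 37.59 mm; (rotated 35° about Z; rotation is an isometry so areas/perimeters/island counts are preserved). Overall, the cross-section has 2 separate islands. Total boundary length (outer) = 37.59 mm.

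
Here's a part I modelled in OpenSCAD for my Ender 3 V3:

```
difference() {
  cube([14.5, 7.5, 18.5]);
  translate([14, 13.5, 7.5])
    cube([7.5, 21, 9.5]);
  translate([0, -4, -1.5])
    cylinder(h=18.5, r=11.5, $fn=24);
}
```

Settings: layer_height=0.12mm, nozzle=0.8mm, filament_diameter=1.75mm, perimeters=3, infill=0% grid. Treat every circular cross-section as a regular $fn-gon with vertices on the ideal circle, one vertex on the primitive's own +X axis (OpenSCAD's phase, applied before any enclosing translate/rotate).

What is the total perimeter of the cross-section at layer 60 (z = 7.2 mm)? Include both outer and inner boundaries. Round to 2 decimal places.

At z = 7.2 mm: the 14.5×7.5 cube contributes its full rectangle (perimeter 44.00 mm); the cube at (14, 13.5) is not intersected at this z (z outside [7.5, 17]); the r=11.5 cylinder at (0, -4) gives a regular 24-gon of circumradius 11.5 (constant along its height) (perimeter = 2·24·11.500·sin(180°/24) = 72.05 mm); Taking the first minus the rest: starting from the 14.5×7.5 cube, the r=11.5 cylinder at (0, -4) partially overlaps it — only the 57.89 mm² overlap (of its 410.75 mm²) is removed, clipping the outline — boundary = 39.72 mm. Overall, the cross-section is a single solid region. Total boundary length (outer) = 39.72 mm.

39.72 mm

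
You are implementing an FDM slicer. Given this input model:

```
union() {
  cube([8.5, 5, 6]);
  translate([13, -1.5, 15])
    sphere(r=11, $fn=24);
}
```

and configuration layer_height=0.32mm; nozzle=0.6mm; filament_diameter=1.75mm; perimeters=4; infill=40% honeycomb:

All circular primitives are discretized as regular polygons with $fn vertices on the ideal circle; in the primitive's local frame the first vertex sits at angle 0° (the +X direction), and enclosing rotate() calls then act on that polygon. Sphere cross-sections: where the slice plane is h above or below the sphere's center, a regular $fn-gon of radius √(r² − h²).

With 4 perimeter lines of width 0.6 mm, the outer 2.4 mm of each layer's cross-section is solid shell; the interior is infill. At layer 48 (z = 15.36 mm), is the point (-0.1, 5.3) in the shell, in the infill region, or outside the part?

outside

At z = 15.36 mm: the cube does not reach this height (z outside [0, 6]); the r=11 sphere at (13, -1.5) slices to a regular 24-gon of circumradius 10.994 (√(r²−h²) with h=0.36 from center); Combining (union): only the r=11 sphere at (13, -1.5) is present, so the union is just that shape — 1 connected region. Overall, the cross-section is a single solid region. The nearest boundary edge runs (3.48, 4.00)→(2.38, 1.35); distance from the point to it = 3.81 mm. The point is not inside any of the regions above, so it lies outside the cross-section (3.81 mm from the nearest boundary).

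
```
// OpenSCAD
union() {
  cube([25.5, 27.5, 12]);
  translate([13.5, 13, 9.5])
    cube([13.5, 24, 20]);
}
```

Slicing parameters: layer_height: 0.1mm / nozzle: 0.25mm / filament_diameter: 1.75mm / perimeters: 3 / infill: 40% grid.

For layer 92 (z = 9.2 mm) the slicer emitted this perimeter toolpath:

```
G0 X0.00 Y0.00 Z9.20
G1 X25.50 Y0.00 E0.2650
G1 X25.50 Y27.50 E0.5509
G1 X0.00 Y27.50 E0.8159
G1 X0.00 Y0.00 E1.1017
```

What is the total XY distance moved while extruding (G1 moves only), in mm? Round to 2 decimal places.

106.00 mm

Sum the Euclidean lengths of each G1 segment: total = 106.00 mm.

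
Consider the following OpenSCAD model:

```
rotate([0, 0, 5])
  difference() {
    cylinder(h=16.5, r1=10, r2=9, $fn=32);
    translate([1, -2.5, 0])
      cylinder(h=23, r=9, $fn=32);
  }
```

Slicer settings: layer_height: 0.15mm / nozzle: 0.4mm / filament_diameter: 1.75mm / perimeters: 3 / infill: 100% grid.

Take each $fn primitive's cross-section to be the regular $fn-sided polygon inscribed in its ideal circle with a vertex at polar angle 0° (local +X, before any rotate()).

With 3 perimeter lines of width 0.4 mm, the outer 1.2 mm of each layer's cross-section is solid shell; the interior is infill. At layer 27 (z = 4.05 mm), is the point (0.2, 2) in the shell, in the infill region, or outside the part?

outside

At z = 4.05 mm: the cone (r1=10→r2=9) has section circumradius 9.755 here — a regular 32-gon; the r=9 cylinder at (1, -2.5) contributes a regular 32-gon of circumradius 9; Subtracting the remaining from the first: starting from the cone, the r=9 cylinder at (1, -2.5) partially overlaps it — only the 222.75 mm² overlap (of its 252.84 mm²) is removed, clipping the outline — 1 connected region; (rotated 5° about Z; rotation is an isometry so areas/perimeters/island counts are preserved). Overall, the cross-section is a single solid region. Undo the 5° rotation: the query point maps to (0.374, 1.975) in the un-rotated model frame. The nearest boundary edge runs (1.00, 6.50)→(-0.76, 6.33); distance from the point to it = 4.44 mm. The point is not inside any of the regions above, so it lies outside the cross-section (4.44 mm from the nearest boundary).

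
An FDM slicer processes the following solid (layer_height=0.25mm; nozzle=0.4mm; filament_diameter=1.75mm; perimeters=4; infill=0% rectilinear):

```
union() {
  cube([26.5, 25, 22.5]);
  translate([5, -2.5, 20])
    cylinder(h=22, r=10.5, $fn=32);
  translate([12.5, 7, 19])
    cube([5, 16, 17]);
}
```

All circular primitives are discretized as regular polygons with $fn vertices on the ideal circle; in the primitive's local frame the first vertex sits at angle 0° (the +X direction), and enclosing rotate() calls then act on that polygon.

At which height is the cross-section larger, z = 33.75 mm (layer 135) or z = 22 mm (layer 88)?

Layer 135 (z = 33.75): the cube is absent (z outside [0, 22.5]); the r=10.5 cylinder at (5, -2.5) gives a regular 32-gon of circumradius 10.5 (constant along its height) (area = (32/2)·10.500²·sin(360°/32) = 344.14 mm²); the 5×16 cube at (12.5, 7) contributes its full rectangle (area 80.00 mm²); Taking the union: the 2 present regions are separate (no shared area or edge), so areas and boundary lengths simply add and each stays a separate island — area = 424.14 mm². So its area = 424.14 mm². Layer 88 (z = 22): the cube is present — its section is the full 26.5×25 rectangle (area 662.50 mm²); the r=10.5 cylinder at (5, -2.5) contributes a regular 32-gon of circumradius 10.5 (area = (32/2)·10.500²·sin(360°/32) = 344.14 mm²); the cube at (12.5, 7) is present — its section is the full 5×16 rectangle (area 80.00 mm²); Taking the union: the regions partially overlap — summed areas 1086.64 mm² minus the doubly-counted overlap 177.88 mm² gives 908.76 mm² — area = 908.76 mm². So its area = 908.76 mm². Layer 88 is larger (908.76 vs 424.14 mm²).

layer 88 (z = 22 mm)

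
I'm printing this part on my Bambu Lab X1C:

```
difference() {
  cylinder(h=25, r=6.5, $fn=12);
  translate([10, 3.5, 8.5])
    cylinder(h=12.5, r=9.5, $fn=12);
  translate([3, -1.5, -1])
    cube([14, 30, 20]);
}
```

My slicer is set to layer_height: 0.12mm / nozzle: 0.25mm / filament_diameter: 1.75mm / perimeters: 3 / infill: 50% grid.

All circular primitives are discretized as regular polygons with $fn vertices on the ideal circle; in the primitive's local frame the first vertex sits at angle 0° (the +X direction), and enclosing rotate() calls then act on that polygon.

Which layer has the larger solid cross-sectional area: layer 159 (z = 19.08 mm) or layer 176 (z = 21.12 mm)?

layer 176 (z = 21.12 mm)

Layer 159 (z = 19.08): the cylinder: section is a regular 12-gon, circumradius r=6.5 (area = (12/2)·6.500²·sin(360°/12) = 126.75 mm²); the r=9.5 cylinder at (10, 3.5) gives a regular 12-gon of circumradius 9.5 (constant along its height) (area = (12/2)·9.500²·sin(360°/12) = 270.75 mm²); the cube at (3, -1.5) does not reach this height (z outside [-1, 19]); Subtracting the remaining from the first: starting from the r=6.5 cylinder (126.75 mm²), the r=9.5 cylinder at (10, 3.5) partially overlaps it — only the 38.82 mm² overlap (of its 270.75 mm²) is removed, clipping the outline — area = 87.93 mm². So its area = 87.93 mm². Layer 176 (z = 21.12): the r=6.5 cylinder gives a regular 12-gon of circumradius 6.5 (constant along its height) (area = (12/2)·6.500²·sin(360°/12) = 126.75 mm²); the cylinder at (10, 3.5) is not intersected at this z (z outside [8.5, 21]); the cube at (3, -1.5) is absent (z outside [-1, 19]); After the difference (first − rest): none of the subtracted shapes is present at this height, so the r=6.5 cylinder is unchanged — area = 126.75 mm². So its area = 126.75 mm². Layer 176 is larger (126.75 vs 87.93 mm²).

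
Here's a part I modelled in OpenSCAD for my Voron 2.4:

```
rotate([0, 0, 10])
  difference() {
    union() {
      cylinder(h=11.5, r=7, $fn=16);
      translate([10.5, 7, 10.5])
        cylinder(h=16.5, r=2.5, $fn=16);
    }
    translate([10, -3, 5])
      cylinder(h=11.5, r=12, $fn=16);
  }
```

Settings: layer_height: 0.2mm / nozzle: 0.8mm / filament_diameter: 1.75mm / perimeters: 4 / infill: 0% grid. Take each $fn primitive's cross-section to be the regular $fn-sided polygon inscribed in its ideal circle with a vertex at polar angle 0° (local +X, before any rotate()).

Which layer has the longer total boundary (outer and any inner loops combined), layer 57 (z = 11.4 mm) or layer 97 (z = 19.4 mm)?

Layer 57 (z = 11.4): the r=7 cylinder contributes a regular 16-gon of circumradius 7 (perimeter = 2·16·7.000·sin(180°/16) = 43.70 mm); the r=2.5 cylinder at (10.5, 7) contributes a regular 16-gon of circumradius 2.5 (perimeter = 2·16·2.500·sin(180°/16) = 15.61 mm); Merging all regions: the 2 present regions are separate (no shared area or edge), so areas and boundary lengths simply add and each stays a separate island — boundary = 59.31 mm; the cylinder at (10, -3): section is a regular 16-gon, circumradius r=12 (perimeter = 2·16·12.000·sin(180°/16) = 74.91 mm); Taking the first minus the rest: starting from the result so far, the r=12 cylinder at (10, -3) partially overlaps it — only the 102.22 mm² overlap (of its 440.85 mm²) is removed, clipping the outline — boundary = 46.28 mm; (whole slice rotated 10° about Z — lengths, areas and connectivity unchanged). So its perimeter = 46.28 mm. Layer 97 (z = 19.4): the cylinder is absent (z outside [0, 11.5]); the cylinder at (10.5, 7): section is a regular 16-gon, circumradius r=2.5 (perimeter = 2·16·2.500·sin(180°/16) = 15.61 mm); Combining (union): only the r=2.5 cylinder at (10.5, 7) is present, so the union is just that shape — boundary = 15.61 mm; the cylinder at (10, -3) does not reach this height (z outside [5, 16.5]); Subtracting the remaining from the first: none of the subtracted shapes is present at this height, so that combined region is unchanged — boundary = 15.61 mm; (rotated 10° about Z; rotation is an isometry so areas/perimeters/island counts are preserved). So its perimeter = 15.61 mm. Layer 57 is larger (46.28 vs 15.61 mm).

layer 57 (z = 11.4 mm)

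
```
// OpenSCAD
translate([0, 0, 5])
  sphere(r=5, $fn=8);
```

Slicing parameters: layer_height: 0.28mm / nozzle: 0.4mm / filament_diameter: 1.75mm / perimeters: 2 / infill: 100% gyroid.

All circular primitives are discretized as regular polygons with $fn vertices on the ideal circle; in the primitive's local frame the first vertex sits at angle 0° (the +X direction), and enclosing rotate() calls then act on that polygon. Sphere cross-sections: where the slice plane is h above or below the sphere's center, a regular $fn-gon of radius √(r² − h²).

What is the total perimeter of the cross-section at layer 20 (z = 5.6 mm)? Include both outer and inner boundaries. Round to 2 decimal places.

At z = 5.6 mm: the r=5 sphere contributes a regular 8-gon of circumradius √(5²−0.6²) = 4.964 (perimeter = 2·8·4.964·sin(180°/8) = 30.39 mm). Overall, the cross-section is a single solid region. Total boundary length (outer) = 30.39 mm.

30.39 mm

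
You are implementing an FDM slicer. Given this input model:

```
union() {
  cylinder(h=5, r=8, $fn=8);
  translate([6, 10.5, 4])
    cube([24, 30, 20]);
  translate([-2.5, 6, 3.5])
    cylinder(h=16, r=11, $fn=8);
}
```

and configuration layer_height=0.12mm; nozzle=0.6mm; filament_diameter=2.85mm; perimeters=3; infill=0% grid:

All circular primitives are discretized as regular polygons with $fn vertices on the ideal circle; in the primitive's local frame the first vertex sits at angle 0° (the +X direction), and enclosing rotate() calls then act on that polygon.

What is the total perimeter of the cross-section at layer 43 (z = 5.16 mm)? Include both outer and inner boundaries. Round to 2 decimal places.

171.52 mm

At z = 5.16 mm: the cylinder is absent (z outside [0, 5]); the cube at (6, 10.5) is present — its section is the full 24×30 rectangle (perimeter 108.00 mm); the cylinder at (-2.5, 6): section is a regular 8-gon, circumradius r=11 (perimeter = 2·8·11.000·sin(180°/8) = 67.35 mm); Combining (union): the regions partially overlap (shared area 0.49 mm²), so the edge portions inside another operand are dropped and the merged outline is re-measured after clipping — boundary = 171.52 mm. Overall, the cross-section is a single solid region. Total boundary length (outer) = 171.52 mm.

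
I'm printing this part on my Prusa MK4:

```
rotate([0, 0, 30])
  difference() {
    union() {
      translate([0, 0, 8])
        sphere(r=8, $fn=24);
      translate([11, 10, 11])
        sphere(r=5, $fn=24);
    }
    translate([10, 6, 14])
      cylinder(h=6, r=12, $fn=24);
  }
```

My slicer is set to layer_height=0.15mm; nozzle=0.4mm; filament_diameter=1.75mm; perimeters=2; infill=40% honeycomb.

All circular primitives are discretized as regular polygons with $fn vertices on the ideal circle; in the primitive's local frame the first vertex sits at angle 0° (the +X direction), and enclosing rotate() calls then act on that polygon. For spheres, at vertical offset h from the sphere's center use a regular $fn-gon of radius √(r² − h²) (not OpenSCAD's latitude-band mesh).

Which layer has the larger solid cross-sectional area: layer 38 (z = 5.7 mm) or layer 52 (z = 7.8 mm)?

layer 52 (z = 7.8 mm)

Layer 38 (z = 5.7): the r=8 sphere contributes a regular 24-gon of circumradius √(8²−2.3²) = 7.662 (area = (24/2)·7.662²·sin(360°/24) = 182.34 mm²); the sphere at (11, 10) does not reach this height (|z−center|=5.300 > r=5); Taking the union: only the r=8 sphere is present, so the union is just that shape — area = 182.34 mm²; the cylinder at (10, 6) is absent (z outside [14, 20]); After the difference (first − rest): none of the subtracted shapes is present at this height, so that combined region is unchanged — area = 182.34 mm²; (whole slice rotated 30° about Z — lengths, areas and connectivity unchanged). So its area = 182.34 mm². Layer 52 (z = 7.8): the sphere: section is a regular 24-gon, circumradius = √(r²−h²) = √(8²−0.2²) = 7.997 (area = (24/2)·7.997²·sin(360°/24) = 198.65 mm²); the r=5 sphere at (11, 10) slices to a regular 24-gon of circumradius 3.842 (√(r²−h²) with h=3.2 from center) (area = (24/2)·3.842²·sin(360°/24) = 45.84 mm²); Merging all regions: the 2 present regions are separate (no shared area or edge), so areas and boundary lengths simply add and each stays a separate island — area = 244.49 mm²; the cylinder at (10, 6) is not intersected at this z (z outside [14, 20]); Taking the first minus the rest: none of the subtracted shapes is present at this height, so the result so far is unchanged — area = 244.49 mm²; (whole slice rotated 30° about Z — lengths, areas and connectivity unchanged). So its area = 244.49 mm². Layer 52 is larger (244.49 vs 182.34 mm²).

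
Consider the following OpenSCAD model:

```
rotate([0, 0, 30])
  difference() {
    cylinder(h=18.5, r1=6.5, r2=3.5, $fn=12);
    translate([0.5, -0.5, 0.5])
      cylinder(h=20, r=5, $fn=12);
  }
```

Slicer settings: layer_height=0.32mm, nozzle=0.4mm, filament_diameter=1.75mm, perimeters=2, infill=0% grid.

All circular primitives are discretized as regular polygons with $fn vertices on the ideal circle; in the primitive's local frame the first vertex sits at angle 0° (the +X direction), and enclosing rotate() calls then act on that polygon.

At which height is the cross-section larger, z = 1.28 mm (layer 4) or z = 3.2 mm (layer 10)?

Layer 4 (z = 1.28): the cone: at t=0.069 of its height the radius interpolates to r₁+(r₂−r₁)t = 6.292, giving a regular 12-gon of that circumradius (area = (12/2)·6.292²·sin(360°/12) = 118.78 mm²); the cylinder at (0.5, -0.5): section is a regular 12-gon, circumradius r=5 (area = (12/2)·5.000²·sin(360°/12) = 75.00 mm²); Subtracting the remaining from the first: starting from the cone (118.78 mm²), the r=5 cylinder at (0.5, -0.5) lies wholly inside it (removes its full 75.00 mm² and its 31.06 mm outline becomes a hole wall) — area = 43.78 mm²; (whole slice rotated 30° about Z — lengths, areas and connectivity unchanged). So its area = 43.78 mm². Layer 10 (z = 3.2): the cone: at t=0.173 of its height the radius interpolates to r₁+(r₂−r₁)t = 5.981, giving a regular 12-gon of that circumradius (area = (12/2)·5.981²·sin(360°/12) = 107.32 mm²); the r=5 cylinder at (0.5, -0.5) contributes a regular 12-gon of circumradius 5 (area = (12/2)·5.000²·sin(360°/12) = 75.00 mm²); Taking the first minus the rest: starting from the cone (107.32 mm²), the r=5 cylinder at (0.5, -0.5) lies wholly inside it (removes its full 75.00 mm² and its 31.06 mm outline becomes a hole wall) — area = 32.32 mm²; (rotated 30° about Z; rotation is an isometry so areas/perimeters/island counts are preserved). So its area = 32.32 mm². Layer 4 is larger (43.78 vs 32.32 mm²).

layer 4 (z = 1.28 mm)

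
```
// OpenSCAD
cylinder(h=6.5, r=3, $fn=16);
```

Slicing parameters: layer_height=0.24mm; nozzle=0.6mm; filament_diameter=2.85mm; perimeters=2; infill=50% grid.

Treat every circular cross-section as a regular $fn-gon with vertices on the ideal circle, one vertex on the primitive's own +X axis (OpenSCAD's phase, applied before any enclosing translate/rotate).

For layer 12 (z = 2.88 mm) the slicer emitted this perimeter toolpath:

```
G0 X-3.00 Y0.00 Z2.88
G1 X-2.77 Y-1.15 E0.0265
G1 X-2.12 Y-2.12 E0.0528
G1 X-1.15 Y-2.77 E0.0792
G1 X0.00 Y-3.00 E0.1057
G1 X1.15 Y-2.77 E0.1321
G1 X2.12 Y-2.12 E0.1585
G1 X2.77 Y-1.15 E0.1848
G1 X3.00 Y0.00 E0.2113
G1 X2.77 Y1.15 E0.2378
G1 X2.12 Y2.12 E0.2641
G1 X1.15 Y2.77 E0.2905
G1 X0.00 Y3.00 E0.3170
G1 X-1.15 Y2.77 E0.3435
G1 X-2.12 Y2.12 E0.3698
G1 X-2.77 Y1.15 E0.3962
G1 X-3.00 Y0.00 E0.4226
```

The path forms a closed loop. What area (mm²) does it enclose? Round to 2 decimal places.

Apply the shoelace formula to the sequence of (X, Y) vertices; enclosed area = 27.54 mm².

27.54 mm²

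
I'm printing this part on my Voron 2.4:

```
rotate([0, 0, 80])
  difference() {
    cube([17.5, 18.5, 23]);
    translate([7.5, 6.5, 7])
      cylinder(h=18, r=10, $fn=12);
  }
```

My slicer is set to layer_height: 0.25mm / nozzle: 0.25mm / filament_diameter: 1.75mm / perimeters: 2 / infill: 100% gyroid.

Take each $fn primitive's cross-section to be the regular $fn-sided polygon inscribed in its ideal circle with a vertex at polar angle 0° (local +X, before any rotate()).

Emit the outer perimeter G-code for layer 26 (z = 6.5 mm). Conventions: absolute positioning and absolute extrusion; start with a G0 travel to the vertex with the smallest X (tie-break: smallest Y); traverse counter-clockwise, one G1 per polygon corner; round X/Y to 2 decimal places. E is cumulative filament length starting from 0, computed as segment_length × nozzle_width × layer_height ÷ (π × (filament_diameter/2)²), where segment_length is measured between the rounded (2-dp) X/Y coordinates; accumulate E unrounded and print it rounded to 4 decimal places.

At z = 6.5 mm: the 17.5×18.5 cube contributes its full rectangle; the cylinder at (7.5, 6.5) is absent (z outside [7, 25]); Taking the first minus the rest: none of the subtracted shapes is present at this height, so the 17.5×18.5 cube is unchanged — 1 connected region; (rotated 80° about Z; rotation is an isometry so areas/perimeters/island counts are preserved). The outline is a single polygon with 4 vertices. Extrusion per mm of travel: 0.25 × 0.25 / (π × 0.875²) = 0.025984. Accumulating E over each segment gives final E = 1.8710.

G0 X-18.22 Y3.21 Z6.50
G1 X0.00 Y0.00 E0.4807
G1 X3.04 Y17.23 E0.9354
G1 X-15.18 Y20.45 E1.4161
G1 X-18.22 Y3.21 E1.8710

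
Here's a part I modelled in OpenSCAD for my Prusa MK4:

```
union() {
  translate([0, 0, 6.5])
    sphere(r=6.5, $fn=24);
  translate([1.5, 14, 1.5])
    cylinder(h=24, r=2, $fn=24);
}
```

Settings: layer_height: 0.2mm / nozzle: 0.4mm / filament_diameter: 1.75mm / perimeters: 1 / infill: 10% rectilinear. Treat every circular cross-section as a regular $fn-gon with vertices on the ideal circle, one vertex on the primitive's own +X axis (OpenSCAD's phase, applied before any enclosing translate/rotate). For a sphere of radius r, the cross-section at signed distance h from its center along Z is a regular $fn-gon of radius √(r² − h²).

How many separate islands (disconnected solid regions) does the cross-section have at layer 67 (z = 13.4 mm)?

1

At z = 13.4 mm: the sphere does not reach this height (|z−center|=6.900 > r=6.5); the cylinder at (1.5, 14): section is a regular 24-gon, circumradius r=2; Merging all regions: only the r=2 cylinder at (1.5, 14) is present, so the union is just that shape — 1 connected region. Overall, the cross-section is a single solid region. Island count = 1.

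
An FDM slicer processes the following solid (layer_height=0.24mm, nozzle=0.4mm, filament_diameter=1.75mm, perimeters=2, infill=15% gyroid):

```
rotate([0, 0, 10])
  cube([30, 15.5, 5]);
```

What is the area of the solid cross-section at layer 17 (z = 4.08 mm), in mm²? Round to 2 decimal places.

At z = 4.08 mm: the cube is present — its section is the full 30×15.5 rectangle (area 465.00 mm²); (whole slice rotated 10° about Z — lengths, areas and connectivity unchanged). Overall, the cross-section is a single solid region. Net area = 465.00 mm².

465.00 mm²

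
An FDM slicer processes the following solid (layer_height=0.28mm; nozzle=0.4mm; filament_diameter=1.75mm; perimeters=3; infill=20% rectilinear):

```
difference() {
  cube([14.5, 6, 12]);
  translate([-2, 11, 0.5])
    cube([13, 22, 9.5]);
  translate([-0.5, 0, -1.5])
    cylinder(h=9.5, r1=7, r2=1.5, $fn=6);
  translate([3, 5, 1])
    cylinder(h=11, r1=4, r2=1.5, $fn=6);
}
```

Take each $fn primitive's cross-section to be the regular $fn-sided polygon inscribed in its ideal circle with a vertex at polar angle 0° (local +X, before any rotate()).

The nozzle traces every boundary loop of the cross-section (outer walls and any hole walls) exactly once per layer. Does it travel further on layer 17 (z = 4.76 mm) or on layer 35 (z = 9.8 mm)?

layer 35 (z = 9.8 mm)

Layer 17 (z = 4.76): the cube (footprint 14.5×6) is included at this height (perimeter 41.00 mm); the cube at (-2, 11) (footprint 13×22) is included at this height (perimeter 70.00 mm); the cone at (-0.5, 0) contributes a regular 6-gon of circumradius 3.376 (interpolated between r1=7 and r2=1.5 at t=0.659) (perimeter = 2·6·3.376·sin(180°/6) = 20.25 mm); the cone at (3, 5): at t=0.342 of its height the radius interpolates to r₁+(r₂−r₁)t = 3.145, giving a regular 6-gon of that circumradius (perimeter = 2·6·3.145·sin(180°/6) = 18.87 mm); Subtracting the remaining from the first: starting from the 14.5×6 cube, the 13×22 cube at (-2, 11) misses the remaining region (no effect); the cone at (-0.5, 0) partially overlaps it — only the 5.94 mm² overlap (of its 29.61 mm²) is removed, clipping the outline; the cone at (3, 5) partially overlaps it — only the 18.44 mm² overlap (of its 25.71 mm²) is removed, clipping the outline — boundary = 43.52 mm. So its perimeter = 43.52 mm. Layer 35 (z = 9.8): the cube (footprint 14.5×6) is included at this height (perimeter 41.00 mm); the cube at (-2, 11) is present — its section is the full 13×22 rectangle (perimeter 70.00 mm); the cone at (-0.5, 0) does not reach this height (z outside [-1.5, 8]); the cone at (3, 5) contributes a regular 6-gon of circumradius 2.000 (interpolated between r1=4 and r2=1.5 at t=0.800) (perimeter = 2·6·2.000·sin(180°/6) = 12.00 mm); Subtracting the remaining from the first: starting from the 14.5×6 cube, the 13×22 cube at (-2, 11) misses the remaining region (no effect); the cone at (3, 5) partially overlaps it — only the 8.62 mm² overlap (of its 10.39 mm²) is removed, clipping the outline — boundary = 46.46 mm. So its perimeter = 46.46 mm. Layer 35 is larger (46.46 vs 43.52 mm).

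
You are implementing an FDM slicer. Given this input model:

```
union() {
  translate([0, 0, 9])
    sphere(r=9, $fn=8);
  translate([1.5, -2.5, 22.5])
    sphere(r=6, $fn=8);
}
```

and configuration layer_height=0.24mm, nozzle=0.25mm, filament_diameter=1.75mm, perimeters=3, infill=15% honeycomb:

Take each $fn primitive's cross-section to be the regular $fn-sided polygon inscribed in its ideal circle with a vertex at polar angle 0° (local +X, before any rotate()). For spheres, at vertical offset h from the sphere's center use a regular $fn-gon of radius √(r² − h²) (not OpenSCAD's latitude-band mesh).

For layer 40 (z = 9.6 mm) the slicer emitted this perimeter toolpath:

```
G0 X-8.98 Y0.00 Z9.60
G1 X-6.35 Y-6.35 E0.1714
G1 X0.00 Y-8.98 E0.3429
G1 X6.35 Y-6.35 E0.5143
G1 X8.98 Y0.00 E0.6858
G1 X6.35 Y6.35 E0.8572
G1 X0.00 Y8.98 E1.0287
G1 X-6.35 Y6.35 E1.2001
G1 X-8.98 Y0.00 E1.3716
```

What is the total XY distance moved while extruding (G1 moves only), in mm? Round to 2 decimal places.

54.98 mm

Sum the Euclidean lengths of each G1 segment: total = 54.98 mm.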